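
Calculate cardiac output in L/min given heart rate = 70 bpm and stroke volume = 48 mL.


CO = HR * SV
CO = 70 * 48 / 1000
CO = 3.36 L/min


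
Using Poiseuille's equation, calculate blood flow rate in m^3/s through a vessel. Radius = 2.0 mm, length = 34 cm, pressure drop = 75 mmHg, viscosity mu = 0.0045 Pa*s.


Q = pi*r^4*dP / (8*mu*L)
r = 0.002 m, L = 0.34 m
dP = 75 mmHg = 9999.15 Pa
Q = 4.1063e-05 m^3/s


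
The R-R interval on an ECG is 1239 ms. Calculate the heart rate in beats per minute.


HR = 60 / RR_interval(s)
RR = 1239 ms = 1.239 s
HR = 60 / 1.239 = 48.43 bpm


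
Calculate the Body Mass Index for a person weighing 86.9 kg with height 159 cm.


BMI = weight / height^2
height = 159 cm = 1.59 m
BMI = 86.9 / 1.59^2
BMI = 34.37 kg/m^2


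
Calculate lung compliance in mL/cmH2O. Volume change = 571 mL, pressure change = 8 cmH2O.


C = dV / dP
C = 571 / 8
C = 71.38 mL/cmH2O


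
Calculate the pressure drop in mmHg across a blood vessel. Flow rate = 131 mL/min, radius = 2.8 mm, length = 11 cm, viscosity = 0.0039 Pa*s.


dP = 8*mu*L*Q / (pi*r^4)
Q = 131 mL/min = 2.18333e-06 m^3/s
dP = 38.8047 Pa = 38.8047 / 133.322 mmHg = 0.2911 mmHg


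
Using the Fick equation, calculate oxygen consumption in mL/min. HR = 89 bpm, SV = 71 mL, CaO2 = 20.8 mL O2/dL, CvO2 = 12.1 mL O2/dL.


CO = HR*SV = 89*71/1000 = 6.319 L/min
a-v O2 diff = 20.8 - 12.1 = 8.7 mL/dL
VO2 = CO * (CaO2-CvO2) * 10 dL/L
VO2 = 6.319 * 8.7 * 10
VO2 = 549.8 mL/min


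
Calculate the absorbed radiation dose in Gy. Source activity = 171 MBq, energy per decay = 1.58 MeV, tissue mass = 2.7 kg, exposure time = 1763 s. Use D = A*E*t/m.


A = 171 MBq = 1.7100e+08 Bq
E = 1.58 MeV = 2.53116e-13 J
D = A*E*t/m = 1.7100e+08*2.53116e-13*1763/2.7
D = 0.02826 Gy


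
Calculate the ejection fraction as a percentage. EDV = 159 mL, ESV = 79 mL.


SV = EDV - ESV = 159 - 79 = 80 mL
EF = SV/EDV * 100 = 80/159 * 100
EF = 50.31%


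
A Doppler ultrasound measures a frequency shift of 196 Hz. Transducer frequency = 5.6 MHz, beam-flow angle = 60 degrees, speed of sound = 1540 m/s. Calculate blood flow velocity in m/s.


v = fd * c / (2 * f0 * cos(theta))
v = 196 * 1540 / (2 * 5.6000e+06 * cos(60))
v = 0.0539 m/s


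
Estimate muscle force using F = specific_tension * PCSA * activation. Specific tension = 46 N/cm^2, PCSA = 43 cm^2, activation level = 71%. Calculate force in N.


F = sigma * PCSA * activation
F = 46 * 43 * 0.71
F = 1404 N


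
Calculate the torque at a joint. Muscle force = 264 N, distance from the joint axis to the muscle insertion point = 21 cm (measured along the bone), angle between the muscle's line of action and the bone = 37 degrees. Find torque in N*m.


Torque = F * d * sin(theta)   (moment arm = d*sin(theta))
d = 21 cm = 0.21 m
Torque = 264 * 0.21 * sin(37)
Torque = 33.36 N*m


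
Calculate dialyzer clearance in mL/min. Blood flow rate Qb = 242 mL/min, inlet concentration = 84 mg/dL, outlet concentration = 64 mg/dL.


K = Qb * (Cb_in - Cb_out) / Cb_in
K = 242 * (84 - 64) / 84
K = 57.62 mL/min


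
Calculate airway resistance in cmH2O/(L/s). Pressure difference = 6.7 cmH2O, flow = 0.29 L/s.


R = dP / flow
R = 6.7 / 0.29
R = 23.1 cmH2O/(L/s)


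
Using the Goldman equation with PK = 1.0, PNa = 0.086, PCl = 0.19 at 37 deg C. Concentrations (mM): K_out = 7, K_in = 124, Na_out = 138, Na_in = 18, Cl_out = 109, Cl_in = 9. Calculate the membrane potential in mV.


Vm = (RT/F)*ln((PK*Ko + PNa*Nao + PCl*Cli)/(PK*Ki + PNa*Nai + PCl*Clo))
Numer = 20.578, Denom = 146.258
Vm = -52.41 mV


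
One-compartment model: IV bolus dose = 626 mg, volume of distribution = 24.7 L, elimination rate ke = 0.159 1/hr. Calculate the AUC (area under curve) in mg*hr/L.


C0 = Dose/Vd = 626/24.7 = 25.3441 mg/L
AUC = C0/ke = 25.3441/0.159
AUC = 159.4 mg*hr/L


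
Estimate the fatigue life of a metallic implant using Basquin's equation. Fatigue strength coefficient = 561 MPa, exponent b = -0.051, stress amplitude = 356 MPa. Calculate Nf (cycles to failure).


sigma_a = sigma_f' * (2Nf)^b
2Nf = (sigma_a/sigma_f')^(1/b)
2Nf = (356/561)^(1/-0.051)
2Nf = 7461.0722
Nf = 3731


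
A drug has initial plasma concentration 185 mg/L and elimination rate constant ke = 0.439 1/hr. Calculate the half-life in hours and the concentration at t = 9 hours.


t_half = ln(2) / ke = 0.693147 / 0.439 = 1.579 hr
C(t) = C0 * exp(-ke*t) = 185 * exp(-0.439*9)
C(9) = 3.559 mg/L


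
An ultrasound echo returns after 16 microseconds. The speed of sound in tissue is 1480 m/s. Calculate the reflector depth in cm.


depth = c * t / 2
t = 16 us = 1.6000e-05 s
depth = 1480 * 1.6000e-05 / 2
depth = 0.01184 m = 1.184 cm


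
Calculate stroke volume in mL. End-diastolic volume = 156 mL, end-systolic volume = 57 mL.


SV = EDV - ESV
SV = 156 - 57
SV = 99 mL


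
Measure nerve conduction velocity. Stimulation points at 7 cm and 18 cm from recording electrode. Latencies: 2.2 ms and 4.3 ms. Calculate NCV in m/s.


Distance = (18 - 7) / 100 = 0.11 m
dt = (4.3 - 2.2) / 1000 = 0.0021 s
NCV = dist / dt = 52.38 m/s


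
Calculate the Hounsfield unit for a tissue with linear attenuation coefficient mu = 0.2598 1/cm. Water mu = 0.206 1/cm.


HU = ((mu_tissue - mu_water) / mu_water) * 1000
HU = ((0.2598 - 0.206) / 0.206) * 1000
HU = 261.2


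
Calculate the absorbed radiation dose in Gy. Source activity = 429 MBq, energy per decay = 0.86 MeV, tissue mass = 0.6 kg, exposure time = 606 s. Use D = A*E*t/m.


A = 429 MBq = 4.2900e+08 Bq
E = 0.86 MeV = 1.37772e-13 J
D = A*E*t/m = 4.2900e+08*1.37772e-13*606/0.6
D = 0.0597 Gy


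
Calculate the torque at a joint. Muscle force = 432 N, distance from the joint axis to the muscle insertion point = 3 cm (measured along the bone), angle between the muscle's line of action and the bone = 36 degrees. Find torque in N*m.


Torque = F * d * sin(theta)   (moment arm = d*sin(theta))
d = 3 cm = 0.03 m
Torque = 432 * 0.03 * sin(36)
Torque = 7.618 N*m


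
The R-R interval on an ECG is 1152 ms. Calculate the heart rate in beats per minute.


HR = 60 / RR_interval(s)
RR = 1152 ms = 1.152 s
HR = 60 / 1.152 = 52.08 bpm


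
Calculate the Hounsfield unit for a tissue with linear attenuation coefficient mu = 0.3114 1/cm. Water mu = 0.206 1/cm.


HU = ((mu_tissue - mu_water) / mu_water) * 1000
HU = ((0.3114 - 0.206) / 0.206) * 1000
HU = 511.7


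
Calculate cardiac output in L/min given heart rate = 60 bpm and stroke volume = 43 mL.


CO = HR * SV
CO = 60 * 43 / 1000
CO = 2.58 L/min


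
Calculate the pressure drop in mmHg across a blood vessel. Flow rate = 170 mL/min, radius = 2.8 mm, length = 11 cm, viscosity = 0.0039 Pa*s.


dP = 8*mu*L*Q / (pi*r^4)
Q = 170 mL/min = 2.83333e-06 m^3/s
dP = 50.3573 Pa = 50.3573 / 133.322 mmHg = 0.3777 mmHg


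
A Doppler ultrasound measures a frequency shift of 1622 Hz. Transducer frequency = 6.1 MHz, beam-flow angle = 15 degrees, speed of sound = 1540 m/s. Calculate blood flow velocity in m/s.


v = fd * c / (2 * f0 * cos(theta))
v = 1622 * 1540 / (2 * 6.1000e+06 * cos(15))
v = 0.212 m/s


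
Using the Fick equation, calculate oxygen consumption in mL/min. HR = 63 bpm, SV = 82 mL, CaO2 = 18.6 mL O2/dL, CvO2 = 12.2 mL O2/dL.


CO = HR*SV = 63*82/1000 = 5.166 L/min
a-v O2 diff = 18.6 - 12.2 = 6.4 mL/dL
VO2 = CO * (CaO2-CvO2) * 10 dL/L
VO2 = 5.166 * 6.4 * 10
VO2 = 330.6 mL/min


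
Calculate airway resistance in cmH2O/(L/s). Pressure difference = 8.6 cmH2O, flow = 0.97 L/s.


R = dP / flow
R = 8.6 / 0.97
R = 8.866 cmH2O/(L/s)


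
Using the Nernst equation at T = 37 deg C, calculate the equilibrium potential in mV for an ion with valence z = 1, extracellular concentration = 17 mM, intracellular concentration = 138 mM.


E = (RT/(zF)) * ln(C_out/C_in)
T = 37 + 273.15 = 310.15 K
E = (8.314 * 310.15 / (1 * 96485)) * ln(17/138)
E = -55.96 mV


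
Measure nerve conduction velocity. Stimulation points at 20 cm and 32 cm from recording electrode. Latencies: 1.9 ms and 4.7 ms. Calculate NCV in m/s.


Distance = (32 - 20) / 100 = 0.12 m
dt = (4.7 - 1.9) / 1000 = 0.0028 s
NCV = dist / dt = 42.86 m/s


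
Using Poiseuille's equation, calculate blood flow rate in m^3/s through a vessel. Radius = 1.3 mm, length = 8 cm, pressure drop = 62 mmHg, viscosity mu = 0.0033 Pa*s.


Q = pi*r^4*dP / (8*mu*L)
r = 0.0013 m, L = 0.08 m
dP = 62 mmHg = 8265.964 Pa
Q = 3.5117e-05 m^3/s


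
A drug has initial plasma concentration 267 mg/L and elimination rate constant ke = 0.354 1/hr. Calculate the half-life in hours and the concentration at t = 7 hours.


t_half = ln(2) / ke = 0.693147 / 0.354 = 1.958 hr
C(t) = C0 * exp(-ke*t) = 267 * exp(-0.354*7)
C(7) = 22.4 mg/L


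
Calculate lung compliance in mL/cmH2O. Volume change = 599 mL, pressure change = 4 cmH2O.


C = dV / dP
C = 599 / 4
C = 149.8 mL/cmH2O


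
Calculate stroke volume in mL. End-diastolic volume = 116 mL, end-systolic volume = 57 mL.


SV = EDV - ESV
SV = 116 - 57
SV = 59 mL


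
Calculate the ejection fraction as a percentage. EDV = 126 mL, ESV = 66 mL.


SV = EDV - ESV = 126 - 66 = 60 mL
EF = SV/EDV * 100 = 60/126 * 100
EF = 47.62%


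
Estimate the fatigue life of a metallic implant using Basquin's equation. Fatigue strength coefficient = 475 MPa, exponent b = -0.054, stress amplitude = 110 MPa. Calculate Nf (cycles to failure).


sigma_a = sigma_f' * (2Nf)^b
2Nf = (sigma_a/sigma_f')^(1/b)
2Nf = (110/475)^(1/-0.054)
2Nf = 5.81878e+11
Nf = 2.9094e+11


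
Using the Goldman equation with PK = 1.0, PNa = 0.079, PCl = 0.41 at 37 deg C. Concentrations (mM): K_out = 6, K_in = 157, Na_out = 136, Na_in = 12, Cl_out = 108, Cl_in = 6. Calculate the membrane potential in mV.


Vm = (RT/F)*ln((PK*Ko + PNa*Nao + PCl*Cli)/(PK*Ki + PNa*Nai + PCl*Clo))
Numer = 19.204, Denom = 202.228
Vm = -62.92 mV


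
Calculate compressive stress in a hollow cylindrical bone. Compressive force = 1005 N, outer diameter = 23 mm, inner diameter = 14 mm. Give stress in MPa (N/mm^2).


A = pi*(r_o^2 - r_i^2)
r_o = 11.5 mm, r_i = 7 mm
A = 261.538 mm^2
sigma = F/A = 1005 / 261.538
sigma = 3.843 MPa


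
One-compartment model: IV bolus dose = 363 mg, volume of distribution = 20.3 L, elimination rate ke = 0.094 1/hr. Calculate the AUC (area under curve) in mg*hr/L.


C0 = Dose/Vd = 363/20.3 = 17.8818 mg/L
AUC = C0/ke = 17.8818/0.094
AUC = 190.2 mg*hr/L


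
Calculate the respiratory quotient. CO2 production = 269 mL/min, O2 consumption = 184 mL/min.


RQ = VCO2 / VO2
RQ = 269 / 184
RQ = 1.462


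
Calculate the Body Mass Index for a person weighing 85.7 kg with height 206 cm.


BMI = weight / height^2
height = 206 cm = 2.06 m
BMI = 85.7 / 2.06^2
BMI = 20.2 kg/m^2


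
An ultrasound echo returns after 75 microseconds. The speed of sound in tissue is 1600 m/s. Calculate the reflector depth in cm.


depth = c * t / 2
t = 75 us = 7.5000e-05 s
depth = 1600 * 7.5000e-05 / 2
depth = 0.06 m = 6 cm


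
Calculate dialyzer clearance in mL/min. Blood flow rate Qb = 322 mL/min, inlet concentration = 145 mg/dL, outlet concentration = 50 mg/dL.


K = Qb * (Cb_in - Cb_out) / Cb_in
K = 322 * (145 - 50) / 145
K = 211 mL/min


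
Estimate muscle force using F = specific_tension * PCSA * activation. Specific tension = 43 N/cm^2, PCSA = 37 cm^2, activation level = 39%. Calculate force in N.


F = sigma * PCSA * activation
F = 43 * 37 * 0.39
F = 620.5 N


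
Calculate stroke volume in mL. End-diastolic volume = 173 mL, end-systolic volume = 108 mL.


SV = EDV - ESV
SV = 173 - 108
SV = 65 mL


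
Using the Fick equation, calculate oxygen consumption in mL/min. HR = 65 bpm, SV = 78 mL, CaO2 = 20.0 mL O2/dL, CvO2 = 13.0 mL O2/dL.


CO = HR*SV = 65*78/1000 = 5.07 L/min
a-v O2 diff = 20.0 - 13.0 = 7 mL/dL
VO2 = CO * (CaO2-CvO2) * 10 dL/L
VO2 = 5.07 * 7 * 10
VO2 = 354.9 mL/min


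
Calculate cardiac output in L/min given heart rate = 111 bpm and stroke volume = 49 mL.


CO = HR * SV
CO = 111 * 49 / 1000
CO = 5.439 L/min


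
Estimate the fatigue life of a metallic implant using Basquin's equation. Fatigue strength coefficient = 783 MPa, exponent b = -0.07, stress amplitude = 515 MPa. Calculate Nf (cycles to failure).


sigma_a = sigma_f' * (2Nf)^b
2Nf = (sigma_a/sigma_f')^(1/b)
2Nf = (515/783)^(1/-0.07)
2Nf = 397.51221
Nf = 198.8


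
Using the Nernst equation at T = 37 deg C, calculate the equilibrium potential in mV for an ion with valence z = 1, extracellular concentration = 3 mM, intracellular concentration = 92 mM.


E = (RT/(zF)) * ln(C_out/C_in)
T = 37 + 273.15 = 310.15 K
E = (8.314 * 310.15 / (1 * 96485)) * ln(3/92)
E = -91.49 mV


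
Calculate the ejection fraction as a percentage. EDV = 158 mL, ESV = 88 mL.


SV = EDV - ESV = 158 - 88 = 70 mL
EF = SV/EDV * 100 = 70/158 * 100
EF = 44.3%


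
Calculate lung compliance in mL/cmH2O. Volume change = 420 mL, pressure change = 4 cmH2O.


C = dV / dP
C = 420 / 4
C = 105 mL/cmH2O


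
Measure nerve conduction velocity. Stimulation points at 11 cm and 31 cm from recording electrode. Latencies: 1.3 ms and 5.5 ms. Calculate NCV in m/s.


Distance = (31 - 11) / 100 = 0.2 m
dt = (5.5 - 1.3) / 1000 = 0.0042 s
NCV = dist / dt = 47.62 m/s


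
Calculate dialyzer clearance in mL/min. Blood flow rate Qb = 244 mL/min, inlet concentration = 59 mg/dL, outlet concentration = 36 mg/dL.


K = Qb * (Cb_in - Cb_out) / Cb_in
K = 244 * (59 - 36) / 59
K = 95.12 mL/min


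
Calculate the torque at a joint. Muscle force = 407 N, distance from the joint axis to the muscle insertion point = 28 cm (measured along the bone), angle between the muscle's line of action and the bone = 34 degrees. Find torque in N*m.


Torque = F * d * sin(theta)   (moment arm = d*sin(theta))
d = 28 cm = 0.28 m
Torque = 407 * 0.28 * sin(34)
Torque = 63.73 N*m


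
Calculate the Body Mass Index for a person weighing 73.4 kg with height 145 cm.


BMI = weight / height^2
height = 145 cm = 1.45 m
BMI = 73.4 / 1.45^2
BMI = 34.91 kg/m^2


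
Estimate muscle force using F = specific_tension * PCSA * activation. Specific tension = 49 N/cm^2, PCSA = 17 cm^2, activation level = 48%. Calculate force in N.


F = sigma * PCSA * activation
F = 49 * 17 * 0.48
F = 399.8 N


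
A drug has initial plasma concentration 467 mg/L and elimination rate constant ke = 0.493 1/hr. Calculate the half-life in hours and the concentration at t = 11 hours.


t_half = ln(2) / ke = 0.693147 / 0.493 = 1.406 hr
C(t) = C0 * exp(-ke*t) = 467 * exp(-0.493*11)
C(11) = 2.061 mg/L


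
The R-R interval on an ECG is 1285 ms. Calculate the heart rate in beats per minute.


HR = 60 / RR_interval(s)
RR = 1285 ms = 1.285 s
HR = 60 / 1.285 = 46.69 bpm


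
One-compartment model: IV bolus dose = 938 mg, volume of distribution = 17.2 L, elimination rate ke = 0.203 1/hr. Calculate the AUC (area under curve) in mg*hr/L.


C0 = Dose/Vd = 938/17.2 = 54.5349 mg/L
AUC = C0/ke = 54.5349/0.203
AUC = 268.6 mg*hr/L


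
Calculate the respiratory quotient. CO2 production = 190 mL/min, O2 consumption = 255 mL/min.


RQ = VCO2 / VO2
RQ = 190 / 255
RQ = 0.7451


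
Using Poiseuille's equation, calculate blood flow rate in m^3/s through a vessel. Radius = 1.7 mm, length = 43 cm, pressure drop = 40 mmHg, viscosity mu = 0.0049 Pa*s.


Q = pi*r^4*dP / (8*mu*L)
r = 0.0017 m, L = 0.43 m
dP = 40 mmHg = 5332.88 Pa
Q = 8.3014e-06 m^3/s


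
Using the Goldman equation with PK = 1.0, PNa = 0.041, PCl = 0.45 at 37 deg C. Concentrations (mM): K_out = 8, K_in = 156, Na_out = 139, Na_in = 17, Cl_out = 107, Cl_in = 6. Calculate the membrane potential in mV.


Vm = (RT/F)*ln((PK*Ko + PNa*Nao + PCl*Cli)/(PK*Ki + PNa*Nai + PCl*Clo))
Numer = 16.399, Denom = 204.847
Vm = -67.48 mV


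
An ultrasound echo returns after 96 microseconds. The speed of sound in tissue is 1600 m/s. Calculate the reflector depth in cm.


depth = c * t / 2
t = 96 us = 9.6000e-05 s
depth = 1600 * 9.6000e-05 / 2
depth = 0.0768 m = 7.68 cm


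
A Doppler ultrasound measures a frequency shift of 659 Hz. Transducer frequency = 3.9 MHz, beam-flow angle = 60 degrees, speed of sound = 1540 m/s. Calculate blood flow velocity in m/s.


v = fd * c / (2 * f0 * cos(theta))
v = 659 * 1540 / (2 * 3.9000e+06 * cos(60))
v = 0.2602 m/s


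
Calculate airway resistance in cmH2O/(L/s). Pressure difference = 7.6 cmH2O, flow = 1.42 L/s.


R = dP / flow
R = 7.6 / 1.42
R = 5.352 cmH2O/(L/s)


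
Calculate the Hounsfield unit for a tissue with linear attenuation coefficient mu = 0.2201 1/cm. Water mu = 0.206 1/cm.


HU = ((mu_tissue - mu_water) / mu_water) * 1000
HU = ((0.2201 - 0.206) / 0.206) * 1000
HU = 68.45


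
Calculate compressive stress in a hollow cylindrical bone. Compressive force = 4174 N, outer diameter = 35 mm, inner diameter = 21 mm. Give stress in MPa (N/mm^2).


A = pi*(r_o^2 - r_i^2)
r_o = 17.5 mm, r_i = 10.5 mm
A = 615.752 mm^2
sigma = F/A = 4174 / 615.752
sigma = 6.779 MPa


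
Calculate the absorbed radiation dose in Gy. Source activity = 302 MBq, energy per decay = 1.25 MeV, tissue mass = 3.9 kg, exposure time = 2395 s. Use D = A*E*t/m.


A = 302 MBq = 3.0200e+08 Bq
E = 1.25 MeV = 2.0025e-13 J
D = A*E*t/m = 3.0200e+08*2.0025e-13*2395/3.9
D = 0.03714 Gy


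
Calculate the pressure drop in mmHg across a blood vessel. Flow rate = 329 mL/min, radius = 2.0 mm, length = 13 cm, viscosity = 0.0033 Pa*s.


dP = 8*mu*L*Q / (pi*r^4)
Q = 329 mL/min = 5.48333e-06 m^3/s
dP = 374.388 Pa = 374.388 / 133.322 mmHg = 2.808 mmHg


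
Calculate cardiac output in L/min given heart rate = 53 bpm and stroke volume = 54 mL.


CO = HR * SV
CO = 53 * 54 / 1000
CO = 2.862 L/min


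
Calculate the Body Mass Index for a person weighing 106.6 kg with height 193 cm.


BMI = weight / height^2
height = 193 cm = 1.93 m
BMI = 106.6 / 1.93^2
BMI = 28.62 kg/m^2


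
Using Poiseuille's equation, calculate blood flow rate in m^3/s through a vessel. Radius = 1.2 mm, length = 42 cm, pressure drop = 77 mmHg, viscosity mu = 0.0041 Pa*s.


Q = pi*r^4*dP / (8*mu*L)
r = 0.0012 m, L = 0.42 m
dP = 77 mmHg = 10265.794 Pa
Q = 4.8545e-06 m^3/s


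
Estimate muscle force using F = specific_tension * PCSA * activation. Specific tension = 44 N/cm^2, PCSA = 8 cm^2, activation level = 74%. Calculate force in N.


F = sigma * PCSA * activation
F = 44 * 8 * 0.74
F = 260.5 N


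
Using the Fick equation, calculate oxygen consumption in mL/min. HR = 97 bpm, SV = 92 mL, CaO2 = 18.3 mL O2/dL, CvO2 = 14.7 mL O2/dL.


CO = HR*SV = 97*92/1000 = 8.924 L/min
a-v O2 diff = 18.3 - 14.7 = 3.6 mL/dL
VO2 = CO * (CaO2-CvO2) * 10 dL/L
VO2 = 8.924 * 3.6 * 10
VO2 = 321.3 mL/min


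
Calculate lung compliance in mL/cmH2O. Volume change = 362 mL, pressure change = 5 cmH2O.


C = dV / dP
C = 362 / 5
C = 72.4 mL/cmH2O


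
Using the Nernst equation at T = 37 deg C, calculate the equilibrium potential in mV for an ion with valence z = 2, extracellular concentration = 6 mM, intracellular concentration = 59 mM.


E = (RT/(zF)) * ln(C_out/C_in)
T = 37 + 273.15 = 310.15 K
E = (8.314 * 310.15 / (2 * 96485)) * ln(6/59)
E = -30.54 mV


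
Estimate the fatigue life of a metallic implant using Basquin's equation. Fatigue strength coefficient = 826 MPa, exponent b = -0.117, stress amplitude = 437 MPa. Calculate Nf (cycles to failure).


sigma_a = sigma_f' * (2Nf)^b
2Nf = (sigma_a/sigma_f')^(1/b)
2Nf = (437/826)^(1/-0.117)
2Nf = 230.8001
Nf = 115.4


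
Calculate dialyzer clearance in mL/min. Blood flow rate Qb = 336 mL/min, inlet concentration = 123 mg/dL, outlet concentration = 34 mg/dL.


K = Qb * (Cb_in - Cb_out) / Cb_in
K = 336 * (123 - 34) / 123
K = 243.1 mL/min


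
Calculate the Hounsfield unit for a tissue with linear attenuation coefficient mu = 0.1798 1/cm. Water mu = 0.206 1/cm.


HU = ((mu_tissue - mu_water) / mu_water) * 1000
HU = ((0.1798 - 0.206) / 0.206) * 1000
HU = -127.2


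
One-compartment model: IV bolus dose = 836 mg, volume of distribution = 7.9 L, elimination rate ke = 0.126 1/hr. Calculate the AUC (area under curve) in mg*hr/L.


C0 = Dose/Vd = 836/7.9 = 105.823 mg/L
AUC = C0/ke = 105.823/0.126
AUC = 839.9 mg*hr/L


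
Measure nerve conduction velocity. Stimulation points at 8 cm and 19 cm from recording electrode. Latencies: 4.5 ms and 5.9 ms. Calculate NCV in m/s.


Distance = (19 - 8) / 100 = 0.11 m
dt = (5.9 - 4.5) / 1000 = 0.0014 s
NCV = dist / dt = 78.57 m/s


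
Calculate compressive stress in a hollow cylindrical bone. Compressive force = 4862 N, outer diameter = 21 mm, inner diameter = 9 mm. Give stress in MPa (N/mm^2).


A = pi*(r_o^2 - r_i^2)
r_o = 10.5 mm, r_i = 4.5 mm
A = 282.743 mm^2
sigma = F/A = 4862 / 282.743
sigma = 17.2 MPa


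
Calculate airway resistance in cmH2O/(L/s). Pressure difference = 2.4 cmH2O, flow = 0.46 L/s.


R = dP / flow
R = 2.4 / 0.46
R = 5.217 cmH2O/(L/s)


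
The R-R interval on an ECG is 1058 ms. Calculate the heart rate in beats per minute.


HR = 60 / RR_interval(s)
RR = 1058 ms = 1.058 s
HR = 60 / 1.058 = 56.71 bpm


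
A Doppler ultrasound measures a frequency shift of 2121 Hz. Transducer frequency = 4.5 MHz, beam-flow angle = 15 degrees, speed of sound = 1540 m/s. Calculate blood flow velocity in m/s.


v = fd * c / (2 * f0 * cos(theta))
v = 2121 * 1540 / (2 * 4.5000e+06 * cos(15))
v = 0.3757 m/s


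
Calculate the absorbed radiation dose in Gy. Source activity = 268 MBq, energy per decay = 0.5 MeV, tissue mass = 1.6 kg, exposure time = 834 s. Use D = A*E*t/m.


A = 268 MBq = 2.6800e+08 Bq
E = 0.5 MeV = 8.01e-14 J
D = A*E*t/m = 2.6800e+08*8.01e-14*834/1.6
D = 0.01119 Gy


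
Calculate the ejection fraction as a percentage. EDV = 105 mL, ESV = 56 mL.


SV = EDV - ESV = 105 - 56 = 49 mL
EF = SV/EDV * 100 = 49/105 * 100
EF = 46.67%


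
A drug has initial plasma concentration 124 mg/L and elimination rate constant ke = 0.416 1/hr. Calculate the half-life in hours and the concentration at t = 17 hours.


t_half = ln(2) / ke = 0.693147 / 0.416 = 1.666 hr
C(t) = C0 * exp(-ke*t) = 124 * exp(-0.416*17)
C(17) = 0.1052 mg/L


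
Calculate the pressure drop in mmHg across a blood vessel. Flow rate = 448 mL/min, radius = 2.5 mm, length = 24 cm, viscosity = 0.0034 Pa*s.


dP = 8*mu*L*Q / (pi*r^4)
Q = 448 mL/min = 7.46667e-06 m^3/s
dP = 397.189 Pa = 397.189 / 133.322 mmHg = 2.979 mmHg


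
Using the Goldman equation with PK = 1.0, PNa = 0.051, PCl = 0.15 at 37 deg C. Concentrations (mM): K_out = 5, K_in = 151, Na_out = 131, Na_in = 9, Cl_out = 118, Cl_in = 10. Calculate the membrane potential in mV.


Vm = (RT/F)*ln((PK*Ko + PNa*Nao + PCl*Cli)/(PK*Ki + PNa*Nai + PCl*Clo))
Numer = 13.181, Denom = 169.159
Vm = -68.2 mV


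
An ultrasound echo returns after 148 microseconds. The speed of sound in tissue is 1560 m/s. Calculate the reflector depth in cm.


depth = c * t / 2
t = 148 us = 1.4800e-04 s
depth = 1560 * 1.4800e-04 / 2
depth = 0.11544 m = 11.544 cm


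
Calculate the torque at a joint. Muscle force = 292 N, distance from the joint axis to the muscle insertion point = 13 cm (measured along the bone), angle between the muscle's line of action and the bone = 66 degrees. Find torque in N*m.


Torque = F * d * sin(theta)   (moment arm = d*sin(theta))
d = 13 cm = 0.13 m
Torque = 292 * 0.13 * sin(66)
Torque = 34.68 N*m


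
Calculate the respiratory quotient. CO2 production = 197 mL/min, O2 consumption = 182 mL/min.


RQ = VCO2 / VO2
RQ = 197 / 182
RQ = 1.082


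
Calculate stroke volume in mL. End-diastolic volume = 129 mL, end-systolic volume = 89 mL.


SV = EDV - ESV
SV = 129 - 89
SV = 40 mL


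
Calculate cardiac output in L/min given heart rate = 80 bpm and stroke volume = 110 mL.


CO = HR * SV
CO = 80 * 110 / 1000
CO = 8.8 L/min


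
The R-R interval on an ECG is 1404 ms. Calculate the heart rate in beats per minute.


HR = 60 / RR_interval(s)
RR = 1404 ms = 1.404 s
HR = 60 / 1.404 = 42.74 bpm


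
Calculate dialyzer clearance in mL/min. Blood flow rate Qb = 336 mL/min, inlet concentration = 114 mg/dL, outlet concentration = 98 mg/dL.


K = Qb * (Cb_in - Cb_out) / Cb_in
K = 336 * (114 - 98) / 114
K = 47.16 mL/min


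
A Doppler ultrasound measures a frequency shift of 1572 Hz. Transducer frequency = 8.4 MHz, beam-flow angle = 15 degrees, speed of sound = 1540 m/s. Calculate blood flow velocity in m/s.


v = fd * c / (2 * f0 * cos(theta))
v = 1572 * 1540 / (2 * 8.4000e+06 * cos(15))
v = 0.1492 m/s


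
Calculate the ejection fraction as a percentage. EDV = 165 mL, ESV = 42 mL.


SV = EDV - ESV = 165 - 42 = 123 mL
EF = SV/EDV * 100 = 123/165 * 100
EF = 74.55%


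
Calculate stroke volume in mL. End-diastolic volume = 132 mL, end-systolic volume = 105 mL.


SV = EDV - ESV
SV = 132 - 105
SV = 27 mL


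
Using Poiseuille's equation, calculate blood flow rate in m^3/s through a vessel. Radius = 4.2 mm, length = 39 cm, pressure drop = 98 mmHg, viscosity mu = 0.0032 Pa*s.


Q = pi*r^4*dP / (8*mu*L)
r = 0.0042 m, L = 0.39 m
dP = 98 mmHg = 13065.556 Pa
Q = 0.001279 m^3/s


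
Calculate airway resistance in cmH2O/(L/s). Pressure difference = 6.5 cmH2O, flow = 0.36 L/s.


R = dP / flow
R = 6.5 / 0.36
R = 18.06 cmH2O/(L/s)


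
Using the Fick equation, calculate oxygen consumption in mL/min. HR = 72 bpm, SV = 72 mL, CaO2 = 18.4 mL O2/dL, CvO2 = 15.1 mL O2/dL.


CO = HR*SV = 72*72/1000 = 5.184 L/min
a-v O2 diff = 18.4 - 15.1 = 3.3 mL/dL
VO2 = CO * (CaO2-CvO2) * 10 dL/L
VO2 = 5.184 * 3.3 * 10
VO2 = 171.1 mL/min


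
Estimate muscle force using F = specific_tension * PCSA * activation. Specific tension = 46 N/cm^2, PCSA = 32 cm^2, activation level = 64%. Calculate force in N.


F = sigma * PCSA * activation
F = 46 * 32 * 0.64
F = 942.1 N


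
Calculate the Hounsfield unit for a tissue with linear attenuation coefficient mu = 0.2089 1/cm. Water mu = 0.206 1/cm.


HU = ((mu_tissue - mu_water) / mu_water) * 1000
HU = ((0.2089 - 0.206) / 0.206) * 1000
HU = 14.08


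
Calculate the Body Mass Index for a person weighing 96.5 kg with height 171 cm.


BMI = weight / height^2
height = 171 cm = 1.71 m
BMI = 96.5 / 1.71^2
BMI = 33 kg/m^2


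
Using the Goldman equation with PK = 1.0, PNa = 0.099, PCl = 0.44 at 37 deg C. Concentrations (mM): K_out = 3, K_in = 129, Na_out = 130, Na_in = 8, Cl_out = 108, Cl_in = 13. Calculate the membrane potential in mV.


Vm = (RT/F)*ln((PK*Ko + PNa*Nao + PCl*Cli)/(PK*Ki + PNa*Nai + PCl*Clo))
Numer = 21.59, Denom = 177.312
Vm = -56.27 mV


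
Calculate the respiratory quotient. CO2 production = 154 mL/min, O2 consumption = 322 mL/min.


RQ = VCO2 / VO2
RQ = 154 / 322
RQ = 0.4783


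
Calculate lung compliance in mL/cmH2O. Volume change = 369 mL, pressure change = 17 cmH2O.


C = dV / dP
C = 369 / 17
C = 21.71 mL/cmH2O


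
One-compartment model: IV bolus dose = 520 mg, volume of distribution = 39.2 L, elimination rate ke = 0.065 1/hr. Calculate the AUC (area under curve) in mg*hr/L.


C0 = Dose/Vd = 520/39.2 = 13.2653 mg/L
AUC = C0/ke = 13.2653/0.065
AUC = 204.1 mg*hr/L


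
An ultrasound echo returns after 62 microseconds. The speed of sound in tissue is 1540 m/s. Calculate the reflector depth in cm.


depth = c * t / 2
t = 62 us = 6.2000e-05 s
depth = 1540 * 6.2000e-05 / 2
depth = 0.04774 m = 4.774 cm


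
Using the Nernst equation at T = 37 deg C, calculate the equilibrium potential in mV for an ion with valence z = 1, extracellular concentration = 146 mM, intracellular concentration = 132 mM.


E = (RT/(zF)) * ln(C_out/C_in)
T = 37 + 273.15 = 310.15 K
E = (8.314 * 310.15 / (1 * 96485)) * ln(146/132)
E = 2.694 mV


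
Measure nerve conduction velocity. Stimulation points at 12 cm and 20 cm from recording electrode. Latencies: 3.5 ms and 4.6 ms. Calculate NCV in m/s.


Distance = (20 - 12) / 100 = 0.08 m
dt = (4.6 - 3.5) / 1000 = 0.0011 s
NCV = dist / dt = 72.73 m/s


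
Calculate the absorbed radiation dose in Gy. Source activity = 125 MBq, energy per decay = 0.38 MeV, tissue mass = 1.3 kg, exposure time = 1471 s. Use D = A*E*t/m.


A = 125 MBq = 1.2500e+08 Bq
E = 0.38 MeV = 6.0876e-14 J
D = A*E*t/m = 1.2500e+08*6.0876e-14*1471/1.3
D = 0.00861 Gy


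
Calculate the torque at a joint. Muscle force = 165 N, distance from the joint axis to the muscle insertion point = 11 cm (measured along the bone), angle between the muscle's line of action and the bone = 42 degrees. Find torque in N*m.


Torque = F * d * sin(theta)   (moment arm = d*sin(theta))
d = 11 cm = 0.11 m
Torque = 165 * 0.11 * sin(42)
Torque = 12.14 N*m


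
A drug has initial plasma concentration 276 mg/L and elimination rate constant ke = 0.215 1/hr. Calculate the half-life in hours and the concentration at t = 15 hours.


t_half = ln(2) / ke = 0.693147 / 0.215 = 3.224 hr
C(t) = C0 * exp(-ke*t) = 276 * exp(-0.215*15)
C(15) = 10.97 mg/L


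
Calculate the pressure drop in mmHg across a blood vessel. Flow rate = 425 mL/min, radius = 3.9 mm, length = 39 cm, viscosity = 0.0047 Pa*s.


dP = 8*mu*L*Q / (pi*r^4)
Q = 425 mL/min = 7.08333e-06 m^3/s
dP = 142.916 Pa = 142.916 / 133.322 mmHg = 1.072 mmHg


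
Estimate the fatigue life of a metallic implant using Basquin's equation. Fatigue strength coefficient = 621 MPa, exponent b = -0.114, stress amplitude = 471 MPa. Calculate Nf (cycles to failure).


sigma_a = sigma_f' * (2Nf)^b
2Nf = (sigma_a/sigma_f')^(1/b)
2Nf = (471/621)^(1/-0.114)
2Nf = 11.304509
Nf = 5.652


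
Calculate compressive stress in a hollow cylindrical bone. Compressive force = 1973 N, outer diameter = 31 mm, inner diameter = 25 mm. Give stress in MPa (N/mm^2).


A = pi*(r_o^2 - r_i^2)
r_o = 15.5 mm, r_i = 12.5 mm
A = 263.894 mm^2
sigma = F/A = 1973 / 263.894
sigma = 7.476 MPa


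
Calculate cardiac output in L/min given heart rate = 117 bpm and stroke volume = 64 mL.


CO = HR * SV
CO = 117 * 64 / 1000
CO = 7.488 L/min


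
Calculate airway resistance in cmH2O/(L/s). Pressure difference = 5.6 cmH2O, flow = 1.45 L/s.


R = dP / flow
R = 5.6 / 1.45
R = 3.862 cmH2O/(L/s)


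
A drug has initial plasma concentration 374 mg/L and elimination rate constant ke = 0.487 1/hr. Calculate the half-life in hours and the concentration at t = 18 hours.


t_half = ln(2) / ke = 0.693147 / 0.487 = 1.423 hr
C(t) = C0 * exp(-ke*t) = 374 * exp(-0.487*18)
C(18) = 0.05832 mg/L


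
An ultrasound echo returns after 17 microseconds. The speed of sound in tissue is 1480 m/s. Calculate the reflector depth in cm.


depth = c * t / 2
t = 17 us = 1.7000e-05 s
depth = 1480 * 1.7000e-05 / 2
depth = 0.01258 m = 1.258 cm


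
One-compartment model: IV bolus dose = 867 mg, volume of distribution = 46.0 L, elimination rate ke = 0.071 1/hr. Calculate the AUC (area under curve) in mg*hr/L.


C0 = Dose/Vd = 867/46.0 = 18.8478 mg/L
AUC = C0/ke = 18.8478/0.071
AUC = 265.5 mg*hr/L


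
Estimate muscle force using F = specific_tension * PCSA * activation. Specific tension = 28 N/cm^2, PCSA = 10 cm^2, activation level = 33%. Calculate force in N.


F = sigma * PCSA * activation
F = 28 * 10 * 0.33
F = 92.4 N


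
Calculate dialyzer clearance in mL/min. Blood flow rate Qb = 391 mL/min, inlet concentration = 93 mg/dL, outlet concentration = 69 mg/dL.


K = Qb * (Cb_in - Cb_out) / Cb_in
K = 391 * (93 - 69) / 93
K = 100.9 mL/min


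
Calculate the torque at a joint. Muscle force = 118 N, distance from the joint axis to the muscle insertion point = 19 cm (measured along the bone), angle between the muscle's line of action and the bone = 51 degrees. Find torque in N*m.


Torque = F * d * sin(theta)   (moment arm = d*sin(theta))
d = 19 cm = 0.19 m
Torque = 118 * 0.19 * sin(51)
Torque = 17.42 N*m


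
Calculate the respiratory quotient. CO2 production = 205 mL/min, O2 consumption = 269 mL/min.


RQ = VCO2 / VO2
RQ = 205 / 269
RQ = 0.7621


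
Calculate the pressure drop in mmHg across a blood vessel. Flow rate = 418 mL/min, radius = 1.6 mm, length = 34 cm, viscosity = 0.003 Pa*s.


dP = 8*mu*L*Q / (pi*r^4)
Q = 418 mL/min = 6.96667e-06 m^3/s
dP = 2761.12 Pa = 2761.12 / 133.322 mmHg = 20.71 mmHg


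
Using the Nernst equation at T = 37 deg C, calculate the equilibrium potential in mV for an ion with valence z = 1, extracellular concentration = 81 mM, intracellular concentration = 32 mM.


E = (RT/(zF)) * ln(C_out/C_in)
T = 37 + 273.15 = 310.15 K
E = (8.314 * 310.15 / (1 * 96485)) * ln(81/32)
E = 24.82 mV


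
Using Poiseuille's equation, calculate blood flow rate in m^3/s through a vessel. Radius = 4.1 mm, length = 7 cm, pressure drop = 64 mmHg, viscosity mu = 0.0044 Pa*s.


Q = pi*r^4*dP / (8*mu*L)
r = 0.0041 m, L = 0.07 m
dP = 64 mmHg = 8532.608 Pa
Q = 0.003074 m^3/s


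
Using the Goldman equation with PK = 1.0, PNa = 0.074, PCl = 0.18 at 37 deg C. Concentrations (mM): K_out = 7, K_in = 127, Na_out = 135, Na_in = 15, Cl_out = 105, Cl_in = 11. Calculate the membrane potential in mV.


Vm = (RT/F)*ln((PK*Ko + PNa*Nao + PCl*Cli)/(PK*Ki + PNa*Nai + PCl*Clo))
Numer = 18.97, Denom = 147.01
Vm = -54.72 mV


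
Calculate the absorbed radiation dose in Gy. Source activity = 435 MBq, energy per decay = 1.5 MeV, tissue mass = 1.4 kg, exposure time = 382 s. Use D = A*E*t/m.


A = 435 MBq = 4.3500e+08 Bq
E = 1.5 MeV = 2.403e-13 J
D = A*E*t/m = 4.3500e+08*2.403e-13*382/1.4
D = 0.02852 Gy


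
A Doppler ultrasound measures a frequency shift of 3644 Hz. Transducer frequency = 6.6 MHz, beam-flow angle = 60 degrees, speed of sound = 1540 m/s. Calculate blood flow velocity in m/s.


v = fd * c / (2 * f0 * cos(theta))
v = 3644 * 1540 / (2 * 6.6000e+06 * cos(60))
v = 0.8503 m/s


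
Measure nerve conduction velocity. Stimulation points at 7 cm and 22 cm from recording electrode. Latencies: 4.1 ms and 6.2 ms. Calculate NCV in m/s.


Distance = (22 - 7) / 100 = 0.15 m
dt = (6.2 - 4.1) / 1000 = 0.0021 s
NCV = dist / dt = 71.43 m/s


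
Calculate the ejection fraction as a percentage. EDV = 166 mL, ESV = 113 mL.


SV = EDV - ESV = 166 - 113 = 53 mL
EF = SV/EDV * 100 = 53/166 * 100
EF = 31.93%


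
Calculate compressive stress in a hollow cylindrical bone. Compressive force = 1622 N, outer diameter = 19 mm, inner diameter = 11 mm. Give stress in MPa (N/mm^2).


A = pi*(r_o^2 - r_i^2)
r_o = 9.5 mm, r_i = 5.5 mm
A = 188.496 mm^2
sigma = F/A = 1622 / 188.496
sigma = 8.605 MPa


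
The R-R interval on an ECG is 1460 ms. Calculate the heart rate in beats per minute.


HR = 60 / RR_interval(s)
RR = 1460 ms = 1.46 s
HR = 60 / 1.46 = 41.1 bpm


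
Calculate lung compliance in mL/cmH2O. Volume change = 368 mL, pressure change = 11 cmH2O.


C = dV / dP
C = 368 / 11
C = 33.45 mL/cmH2O


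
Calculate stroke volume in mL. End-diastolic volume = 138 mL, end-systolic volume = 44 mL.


SV = EDV - ESV
SV = 138 - 44
SV = 94 mL


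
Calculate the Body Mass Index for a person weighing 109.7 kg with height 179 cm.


BMI = weight / height^2
height = 179 cm = 1.79 m
BMI = 109.7 / 1.79^2
BMI = 34.24 kg/m^2


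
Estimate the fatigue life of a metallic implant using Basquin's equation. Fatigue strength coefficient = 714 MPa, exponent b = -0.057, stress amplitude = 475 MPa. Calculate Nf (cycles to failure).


sigma_a = sigma_f' * (2Nf)^b
2Nf = (sigma_a/sigma_f')^(1/b)
2Nf = (475/714)^(1/-0.057)
2Nf = 1274.5119
Nf = 637.3


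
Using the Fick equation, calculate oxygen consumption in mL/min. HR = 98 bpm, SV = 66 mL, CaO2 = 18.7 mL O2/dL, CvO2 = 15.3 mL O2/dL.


CO = HR*SV = 98*66/1000 = 6.468 L/min
a-v O2 diff = 18.7 - 15.3 = 3.4 mL/dL
VO2 = CO * (CaO2-CvO2) * 10 dL/L
VO2 = 6.468 * 3.4 * 10
VO2 = 219.9 mL/min


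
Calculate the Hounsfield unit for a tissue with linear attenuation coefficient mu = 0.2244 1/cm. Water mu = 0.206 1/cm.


HU = ((mu_tissue - mu_water) / mu_water) * 1000
HU = ((0.2244 - 0.206) / 0.206) * 1000
HU = 89.32


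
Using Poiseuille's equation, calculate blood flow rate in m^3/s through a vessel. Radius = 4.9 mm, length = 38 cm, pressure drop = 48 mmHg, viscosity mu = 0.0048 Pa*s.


Q = pi*r^4*dP / (8*mu*L)
r = 0.0049 m, L = 0.38 m
dP = 48 mmHg = 6399.456 Pa
Q = 7.9426e-04 m^3/s


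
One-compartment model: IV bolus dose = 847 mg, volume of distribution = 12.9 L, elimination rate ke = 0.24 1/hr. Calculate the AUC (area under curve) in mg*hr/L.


C0 = Dose/Vd = 847/12.9 = 65.6589 mg/L
AUC = C0/ke = 65.6589/0.24
AUC = 273.6 mg*hr/L


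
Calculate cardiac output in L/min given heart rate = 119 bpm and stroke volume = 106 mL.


CO = HR * SV
CO = 119 * 106 / 1000
CO = 12.61 L/min


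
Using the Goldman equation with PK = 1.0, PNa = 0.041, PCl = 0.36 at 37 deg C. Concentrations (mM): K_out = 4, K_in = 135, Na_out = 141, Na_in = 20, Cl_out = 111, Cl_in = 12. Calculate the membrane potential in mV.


Vm = (RT/F)*ln((PK*Ko + PNa*Nao + PCl*Cli)/(PK*Ki + PNa*Nai + PCl*Clo))
Numer = 14.101, Denom = 175.78
Vm = -67.43 mV


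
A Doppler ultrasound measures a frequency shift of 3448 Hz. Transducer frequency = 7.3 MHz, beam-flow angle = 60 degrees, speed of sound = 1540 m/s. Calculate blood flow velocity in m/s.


v = fd * c / (2 * f0 * cos(theta))
v = 3448 * 1540 / (2 * 7.3000e+06 * cos(60))
v = 0.7274 m/s


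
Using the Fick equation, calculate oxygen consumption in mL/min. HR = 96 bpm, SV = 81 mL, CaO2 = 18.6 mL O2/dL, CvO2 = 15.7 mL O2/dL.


CO = HR*SV = 96*81/1000 = 7.776 L/min
a-v O2 diff = 18.6 - 15.7 = 2.9 mL/dL
VO2 = CO * (CaO2-CvO2) * 10 dL/L
VO2 = 7.776 * 2.9 * 10
VO2 = 225.5 mL/min


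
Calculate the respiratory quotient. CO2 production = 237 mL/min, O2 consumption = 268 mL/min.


RQ = VCO2 / VO2
RQ = 237 / 268
RQ = 0.8843


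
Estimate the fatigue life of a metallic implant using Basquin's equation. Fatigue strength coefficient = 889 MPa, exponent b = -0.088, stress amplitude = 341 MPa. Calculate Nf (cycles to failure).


sigma_a = sigma_f' * (2Nf)^b
2Nf = (sigma_a/sigma_f')^(1/b)
2Nf = (341/889)^(1/-0.088)
2Nf = 53573.192
Nf = 2.679e+04


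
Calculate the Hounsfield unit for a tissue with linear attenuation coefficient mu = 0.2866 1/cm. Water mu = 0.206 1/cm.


HU = ((mu_tissue - mu_water) / mu_water) * 1000
HU = ((0.2866 - 0.206) / 0.206) * 1000
HU = 391.3


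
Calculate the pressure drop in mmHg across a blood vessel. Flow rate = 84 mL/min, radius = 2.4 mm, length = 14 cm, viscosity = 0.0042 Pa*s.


dP = 8*mu*L*Q / (pi*r^4)
Q = 84 mL/min = 1.4e-06 m^3/s
dP = 63.183 Pa = 63.183 / 133.322 mmHg = 0.4739 mmHg


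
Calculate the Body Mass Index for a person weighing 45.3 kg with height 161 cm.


BMI = weight / height^2
height = 161 cm = 1.61 m
BMI = 45.3 / 1.61^2
BMI = 17.48 kg/m^2


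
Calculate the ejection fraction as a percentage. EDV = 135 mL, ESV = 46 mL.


SV = EDV - ESV = 135 - 46 = 89 mL
EF = SV/EDV * 100 = 89/135 * 100
EF = 65.93%


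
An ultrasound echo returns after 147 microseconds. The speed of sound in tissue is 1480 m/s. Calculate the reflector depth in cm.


depth = c * t / 2
t = 147 us = 1.4700e-04 s
depth = 1480 * 1.4700e-04 / 2
depth = 0.10878 m = 10.878 cm


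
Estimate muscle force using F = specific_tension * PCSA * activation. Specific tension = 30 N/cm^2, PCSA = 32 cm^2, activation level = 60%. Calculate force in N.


F = sigma * PCSA * activation
F = 30 * 32 * 0.6
F = 576 N


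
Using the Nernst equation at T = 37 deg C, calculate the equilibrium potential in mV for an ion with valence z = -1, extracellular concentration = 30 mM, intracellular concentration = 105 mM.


E = (RT/(zF)) * ln(C_out/C_in)
T = 37 + 273.15 = 310.15 K
E = (8.314 * 310.15 / (-1 * 96485)) * ln(30/105)
E = 33.48 mV


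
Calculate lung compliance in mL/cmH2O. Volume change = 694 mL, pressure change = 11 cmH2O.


C = dV / dP
C = 694 / 11
C = 63.09 mL/cmH2O
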